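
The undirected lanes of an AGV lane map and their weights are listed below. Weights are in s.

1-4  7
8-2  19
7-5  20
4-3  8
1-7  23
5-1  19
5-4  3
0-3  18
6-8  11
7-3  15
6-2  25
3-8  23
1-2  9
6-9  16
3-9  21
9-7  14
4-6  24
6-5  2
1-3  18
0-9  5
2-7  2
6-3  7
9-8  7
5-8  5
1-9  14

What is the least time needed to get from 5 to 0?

17 s

Candidate routes:
5–6–9–0: 2+16+5 = 23
5–8–9–0: 5+7+5 = 17
5–6–3–0: 2+7+18 = 27
5–6–8–9–0: 2+11+7+5 = 25
The minimum is 17 s via 5–8–9–0.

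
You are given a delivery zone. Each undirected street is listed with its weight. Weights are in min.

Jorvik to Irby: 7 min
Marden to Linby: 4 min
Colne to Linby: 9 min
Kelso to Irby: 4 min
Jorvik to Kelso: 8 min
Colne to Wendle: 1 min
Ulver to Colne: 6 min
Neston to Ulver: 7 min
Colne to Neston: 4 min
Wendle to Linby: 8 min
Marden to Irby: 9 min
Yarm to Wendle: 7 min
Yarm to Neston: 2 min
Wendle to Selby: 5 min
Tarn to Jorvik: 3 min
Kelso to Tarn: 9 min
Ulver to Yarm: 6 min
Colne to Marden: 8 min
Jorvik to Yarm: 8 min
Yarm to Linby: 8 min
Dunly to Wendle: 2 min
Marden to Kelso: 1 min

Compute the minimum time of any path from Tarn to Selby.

23 min

Compare a few routes:
Tarn - Jorvik - Yarm - Wendle - Selby: 3+8+7+5 = 23
Tarn - Kelso - Marden - Colne - Wendle - Selby: 9+1+8+1+5 = 24
Tarn - Jorvik - Kelso - Marden - Colne - Wendle - Selby: 3+8+1+8+1+5 = 26
Cheapest is Tarn - Jorvik - Yarm - Wendle - Selby at 23 min.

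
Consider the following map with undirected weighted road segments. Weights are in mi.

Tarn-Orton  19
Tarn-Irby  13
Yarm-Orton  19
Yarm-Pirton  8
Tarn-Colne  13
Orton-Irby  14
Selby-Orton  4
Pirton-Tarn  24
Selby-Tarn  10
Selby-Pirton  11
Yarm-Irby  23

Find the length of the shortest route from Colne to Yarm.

42 mi

Running Dijkstra from Colne:
Colne: 0
Tarn: 13  (via Colne)
Selby: 23  (via Tarn)
Irby: 26  (via Tarn)
Orton: 27  (via Selby)
Pirton: 34  (via Selby)
Yarm: 42  (via Pirton)
Shortest route: Colne–Tarn–Selby–Pirton–Yarm = 42 mi.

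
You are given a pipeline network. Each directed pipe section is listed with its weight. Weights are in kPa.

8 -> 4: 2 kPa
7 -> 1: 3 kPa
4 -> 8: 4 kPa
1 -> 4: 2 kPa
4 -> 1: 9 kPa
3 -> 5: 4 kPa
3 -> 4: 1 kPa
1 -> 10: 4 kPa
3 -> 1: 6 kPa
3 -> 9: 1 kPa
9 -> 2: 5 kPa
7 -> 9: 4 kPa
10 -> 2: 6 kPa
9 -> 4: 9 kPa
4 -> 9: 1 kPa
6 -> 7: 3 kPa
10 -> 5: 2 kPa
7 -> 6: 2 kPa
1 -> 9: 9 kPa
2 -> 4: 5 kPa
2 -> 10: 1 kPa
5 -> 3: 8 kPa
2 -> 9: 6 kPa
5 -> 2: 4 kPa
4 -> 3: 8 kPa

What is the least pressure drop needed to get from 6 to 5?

Compare a few routes:
6 - 7 - 9 - 2 - 10 - 5: 3+4+5+1+2 = 15
6 - 7 - 1 - 10 - 5: 3+3+4+2 = 12
6 - 7 - 1 - 4 - 9 - 2 - 10 - 5: 3+3+2+1+5+1+2 = 17
Cheapest is 6 - 7 - 1 - 10 - 5 at 12 kPa.

12 kPa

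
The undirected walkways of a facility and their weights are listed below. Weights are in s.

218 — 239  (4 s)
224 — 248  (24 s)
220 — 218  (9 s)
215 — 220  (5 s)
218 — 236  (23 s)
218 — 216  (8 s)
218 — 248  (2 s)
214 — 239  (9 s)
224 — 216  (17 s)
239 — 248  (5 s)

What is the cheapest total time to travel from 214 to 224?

38 s

Enumerating some paths:
214–239–248–224: 9+5+24 = 38
214–239–218–248–224: 9+4+2+24 = 39
Cheapest is 214–239–248–224 at 38 s.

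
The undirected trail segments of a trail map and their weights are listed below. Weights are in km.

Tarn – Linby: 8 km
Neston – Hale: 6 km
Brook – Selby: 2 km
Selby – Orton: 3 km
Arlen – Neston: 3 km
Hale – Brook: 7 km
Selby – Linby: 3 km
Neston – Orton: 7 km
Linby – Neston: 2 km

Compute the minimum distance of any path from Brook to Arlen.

10 km

Compare a few routes:
Brook–Selby–Orton–Neston–Arlen: 2+3+7+3 = 15
Brook–Selby–Linby–Neston–Arlen: 2+3+2+3 = 10
Cheapest is Brook–Selby–Linby–Neston–Arlen at 10 km.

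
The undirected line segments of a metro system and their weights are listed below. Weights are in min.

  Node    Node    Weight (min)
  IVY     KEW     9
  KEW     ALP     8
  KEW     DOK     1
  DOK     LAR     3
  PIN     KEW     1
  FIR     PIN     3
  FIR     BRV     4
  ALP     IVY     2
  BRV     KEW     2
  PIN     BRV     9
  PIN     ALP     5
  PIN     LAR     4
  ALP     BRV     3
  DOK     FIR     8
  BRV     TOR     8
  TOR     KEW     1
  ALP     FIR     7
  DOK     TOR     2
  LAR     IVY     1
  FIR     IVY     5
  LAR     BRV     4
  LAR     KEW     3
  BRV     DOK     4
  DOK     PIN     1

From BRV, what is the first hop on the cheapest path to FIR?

Compare a few routes:
BRV–KEW–PIN–FIR: 2+1+3 = 6
BRV–FIR: 4 = 4
Cheapest is BRV–FIR at 4 min.
So from BRV the first move is to FIR.

FIR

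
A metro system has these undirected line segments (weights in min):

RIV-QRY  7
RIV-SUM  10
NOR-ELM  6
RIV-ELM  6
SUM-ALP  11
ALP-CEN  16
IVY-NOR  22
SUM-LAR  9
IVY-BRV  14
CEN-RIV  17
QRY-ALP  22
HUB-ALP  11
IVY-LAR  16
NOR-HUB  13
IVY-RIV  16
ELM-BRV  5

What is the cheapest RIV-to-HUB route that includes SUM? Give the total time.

Shortest RIV→SUM: RIV–SUM = 10
Best SUM to HUB: SUM–ALP–HUB costing 22
Total via SUM: 10 + 22 = 32 min.

32 min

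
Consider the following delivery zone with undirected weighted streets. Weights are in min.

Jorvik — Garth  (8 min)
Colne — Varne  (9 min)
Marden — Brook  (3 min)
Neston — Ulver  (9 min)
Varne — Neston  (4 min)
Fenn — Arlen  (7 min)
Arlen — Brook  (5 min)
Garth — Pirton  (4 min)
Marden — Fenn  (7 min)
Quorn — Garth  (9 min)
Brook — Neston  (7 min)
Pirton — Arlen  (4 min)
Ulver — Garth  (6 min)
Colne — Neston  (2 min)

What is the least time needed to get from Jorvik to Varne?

Running Dijkstra from Jorvik:
Jorvik: 0
Garth: 8  (via Jorvik)
Pirton: 12  (via Garth)
Ulver: 14  (via Garth)
Arlen: 16  (via Pirton)
Quorn: 17  (via Garth)
Brook: 21  (via Arlen)
Fenn: 23  (via Arlen)
Neston: 23  (via Ulver)
Marden: 24  (via Brook)
Colne: 25  (via Neston)
Varne: 27  (via Neston)
Shortest route: Jorvik–Garth–Ulver–Neston–Varne = 27 min.

27 min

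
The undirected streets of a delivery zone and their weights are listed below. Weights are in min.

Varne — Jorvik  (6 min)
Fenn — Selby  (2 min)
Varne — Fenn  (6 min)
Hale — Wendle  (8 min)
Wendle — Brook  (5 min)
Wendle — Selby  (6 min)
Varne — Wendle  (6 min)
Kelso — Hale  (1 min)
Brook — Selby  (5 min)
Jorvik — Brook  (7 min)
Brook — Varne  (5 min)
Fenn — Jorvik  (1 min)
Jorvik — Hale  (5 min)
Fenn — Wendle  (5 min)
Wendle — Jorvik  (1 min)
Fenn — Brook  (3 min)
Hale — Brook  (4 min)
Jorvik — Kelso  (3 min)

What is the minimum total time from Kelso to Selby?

Enumerating some paths:
Kelso → Hale → Brook → Selby: 1+4+5 = 10
Kelso → Jorvik → Fenn → Selby: 3+1+2 = 6
Kelso → Hale → Jorvik → Fenn → Selby: 1+5+1+2 = 9
Kelso → Hale → Brook → Fenn → Selby: 1+4+3+2 = 10
Cheapest is Kelso → Jorvik → Fenn → Selby at 6 min.

6 min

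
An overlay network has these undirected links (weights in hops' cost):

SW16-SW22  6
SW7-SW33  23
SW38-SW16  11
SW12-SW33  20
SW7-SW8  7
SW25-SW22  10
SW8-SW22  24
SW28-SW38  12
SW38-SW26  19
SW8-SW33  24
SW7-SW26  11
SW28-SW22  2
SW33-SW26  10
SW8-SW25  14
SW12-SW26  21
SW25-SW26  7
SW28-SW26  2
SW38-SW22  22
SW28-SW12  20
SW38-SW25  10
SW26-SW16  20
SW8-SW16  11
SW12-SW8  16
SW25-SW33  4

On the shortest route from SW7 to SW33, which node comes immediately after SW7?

Enumerating some paths:
SW7 - SW8 - SW25 - SW33: 7+14+4 = 25
SW7 - SW26 - SW33: 11+10 = 21
SW7 - SW26 - SW25 - SW33: 11+7+4 = 22
SW7 - SW33: 23 = 23
Cheapest is SW7 - SW26 - SW33 at 21 hops' cost.
So from SW7 the first move is to SW26.

SW26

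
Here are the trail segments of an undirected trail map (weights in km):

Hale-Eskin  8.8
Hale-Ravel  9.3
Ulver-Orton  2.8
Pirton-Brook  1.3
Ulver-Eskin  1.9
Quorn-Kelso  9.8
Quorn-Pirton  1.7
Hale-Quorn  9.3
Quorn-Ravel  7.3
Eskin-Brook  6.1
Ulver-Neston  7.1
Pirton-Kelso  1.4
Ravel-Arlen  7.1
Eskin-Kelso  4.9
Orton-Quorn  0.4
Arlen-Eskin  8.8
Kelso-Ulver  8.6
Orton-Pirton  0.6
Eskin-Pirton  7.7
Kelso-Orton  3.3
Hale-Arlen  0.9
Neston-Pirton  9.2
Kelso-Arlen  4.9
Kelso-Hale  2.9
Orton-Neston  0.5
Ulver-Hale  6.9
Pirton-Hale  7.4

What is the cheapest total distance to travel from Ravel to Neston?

Settle nodes by increasing distance from Ravel:
Ravel: 0
Arlen: 7.1  (via Ravel)
Quorn: 7.3  (via Ravel)
Orton: 7.7  (via Quorn)
Hale: 8  (via Arlen)
Neston: 8.2  (via Orton)
Shortest route: Ravel → Quorn → Orton → Neston = 8.2 km.

8.2 km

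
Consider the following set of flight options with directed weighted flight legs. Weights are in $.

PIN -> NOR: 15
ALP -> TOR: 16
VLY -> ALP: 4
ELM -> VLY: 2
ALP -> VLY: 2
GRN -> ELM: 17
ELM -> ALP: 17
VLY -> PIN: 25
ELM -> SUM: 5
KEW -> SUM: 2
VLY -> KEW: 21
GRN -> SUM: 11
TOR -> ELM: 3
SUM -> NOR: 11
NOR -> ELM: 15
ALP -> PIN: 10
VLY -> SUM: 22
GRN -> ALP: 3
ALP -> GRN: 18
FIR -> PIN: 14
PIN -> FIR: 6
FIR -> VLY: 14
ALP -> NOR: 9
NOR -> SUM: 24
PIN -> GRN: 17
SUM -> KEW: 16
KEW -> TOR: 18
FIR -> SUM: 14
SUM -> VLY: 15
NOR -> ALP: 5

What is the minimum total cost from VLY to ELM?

Candidate routes:
VLY - ALP - TOR - ELM: 4+16+3 = 23
VLY - ALP - NOR - ELM: 4+9+15 = 28
The minimum is $23 via VLY - ALP - TOR - ELM.

$23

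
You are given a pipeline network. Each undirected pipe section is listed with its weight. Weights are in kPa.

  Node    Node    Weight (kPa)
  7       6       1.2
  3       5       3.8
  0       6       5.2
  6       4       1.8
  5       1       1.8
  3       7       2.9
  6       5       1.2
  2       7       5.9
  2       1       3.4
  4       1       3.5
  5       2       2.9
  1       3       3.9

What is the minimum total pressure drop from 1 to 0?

8.2 kPa

Running Dijkstra from 1:
1: 0
5: 1.8  (via 1)
6: 3  (via 5)
2: 3.4  (via 1)
4: 3.5  (via 1)
3: 3.9  (via 1)
7: 4.2  (via 6)
0: 8.2  (via 6)
Shortest route: 1–5–6–0 = 8.2 kPa.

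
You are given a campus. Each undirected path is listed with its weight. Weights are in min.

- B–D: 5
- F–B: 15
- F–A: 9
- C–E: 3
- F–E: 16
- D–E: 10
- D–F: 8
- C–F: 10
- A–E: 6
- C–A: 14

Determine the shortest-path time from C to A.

9 min

Enumerating some paths:
C–E–A: 3+6 = 9
C–F–A: 10+9 = 19
C–A: 14 = 14
The minimum is 9 min via C–E–A.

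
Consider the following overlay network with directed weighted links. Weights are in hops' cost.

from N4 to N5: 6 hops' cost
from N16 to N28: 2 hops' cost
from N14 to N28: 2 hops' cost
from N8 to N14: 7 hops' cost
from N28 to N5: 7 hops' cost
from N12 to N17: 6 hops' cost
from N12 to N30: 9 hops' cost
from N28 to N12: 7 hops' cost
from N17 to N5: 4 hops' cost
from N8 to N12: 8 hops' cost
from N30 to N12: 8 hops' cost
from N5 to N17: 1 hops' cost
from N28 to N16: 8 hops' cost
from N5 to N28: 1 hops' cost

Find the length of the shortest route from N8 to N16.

Enumerating some paths:
N8–N12–N17–N5–N28–N16: 8+6+4+1+8 = 27
N8–N14–N28–N16: 7+2+8 = 17
Cheapest is N8–N14–N28–N16 at 17 hops' cost.

17 hops' cost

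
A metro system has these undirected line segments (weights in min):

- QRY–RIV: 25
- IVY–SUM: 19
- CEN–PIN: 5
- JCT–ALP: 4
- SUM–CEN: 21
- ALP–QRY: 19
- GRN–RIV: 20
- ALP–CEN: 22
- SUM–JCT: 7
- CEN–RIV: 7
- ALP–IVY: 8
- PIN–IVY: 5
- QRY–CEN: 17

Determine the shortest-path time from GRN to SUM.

48 min

Candidate routes:
GRN–RIV–CEN–PIN–IVY–SUM: 20+7+5+5+19 = 56
GRN–RIV–CEN–SUM: 20+7+21 = 48
GRN–RIV–CEN–PIN–IVY–ALP–JCT–SUM: 20+7+5+5+8+4+7 = 56
Cheapest is GRN–RIV–CEN–SUM at 48 min.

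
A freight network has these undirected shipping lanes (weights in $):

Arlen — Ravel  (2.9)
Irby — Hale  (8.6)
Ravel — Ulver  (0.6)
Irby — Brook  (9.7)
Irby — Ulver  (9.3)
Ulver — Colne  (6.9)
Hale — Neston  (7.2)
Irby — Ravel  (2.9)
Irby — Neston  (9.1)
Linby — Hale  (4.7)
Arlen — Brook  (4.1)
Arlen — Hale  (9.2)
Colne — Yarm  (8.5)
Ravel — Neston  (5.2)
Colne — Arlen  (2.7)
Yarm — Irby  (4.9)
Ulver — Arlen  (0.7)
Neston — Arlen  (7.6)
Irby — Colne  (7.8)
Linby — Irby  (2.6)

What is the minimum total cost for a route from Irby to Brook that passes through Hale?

$20.6

Best Irby to Hale: Irby–Linby–Hale costing 7.3
Best Hale to Brook: Hale–Arlen–Brook costing 13.3
Total via Hale: 7.3 + 13.3 = $20.6.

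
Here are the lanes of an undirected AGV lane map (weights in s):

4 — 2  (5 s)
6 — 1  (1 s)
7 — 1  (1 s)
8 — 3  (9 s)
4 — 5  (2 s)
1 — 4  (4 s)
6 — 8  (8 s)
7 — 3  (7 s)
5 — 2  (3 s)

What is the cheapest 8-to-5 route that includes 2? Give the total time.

21 s

Shortest 8→2: 8–6–1–4–2 = 18
Shortest 2→5: 2–5 = 3
Total via 2: 18 + 3 = 21 s.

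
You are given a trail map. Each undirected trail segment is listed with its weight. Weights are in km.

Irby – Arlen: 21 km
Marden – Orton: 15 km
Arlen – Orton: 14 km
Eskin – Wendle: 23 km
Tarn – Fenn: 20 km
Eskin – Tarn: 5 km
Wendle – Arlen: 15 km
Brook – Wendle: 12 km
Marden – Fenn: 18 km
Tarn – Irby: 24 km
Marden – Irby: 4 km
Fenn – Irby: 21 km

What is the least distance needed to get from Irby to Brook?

48 km

Compare a few routes:
Irby–Marden–Orton–Arlen–Wendle–Brook: 4+15+14+15+12 = 60
Irby–Arlen–Wendle–Brook: 21+15+12 = 48
The minimum is 48 km via Irby–Arlen–Wendle–Brook.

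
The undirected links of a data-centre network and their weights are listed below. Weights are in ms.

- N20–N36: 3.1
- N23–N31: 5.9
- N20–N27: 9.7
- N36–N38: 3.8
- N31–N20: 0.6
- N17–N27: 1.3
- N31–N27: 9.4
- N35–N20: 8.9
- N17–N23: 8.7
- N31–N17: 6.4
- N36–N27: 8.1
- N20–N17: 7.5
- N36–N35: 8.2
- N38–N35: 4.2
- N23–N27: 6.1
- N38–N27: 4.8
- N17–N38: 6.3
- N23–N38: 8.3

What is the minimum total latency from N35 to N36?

Candidate routes:
N35 → N36: 8.2 = 8.2
N35 → N38 → N36: 4.2+3.8 = 8
The minimum is 8 ms via N35 → N38 → N36.

8 ms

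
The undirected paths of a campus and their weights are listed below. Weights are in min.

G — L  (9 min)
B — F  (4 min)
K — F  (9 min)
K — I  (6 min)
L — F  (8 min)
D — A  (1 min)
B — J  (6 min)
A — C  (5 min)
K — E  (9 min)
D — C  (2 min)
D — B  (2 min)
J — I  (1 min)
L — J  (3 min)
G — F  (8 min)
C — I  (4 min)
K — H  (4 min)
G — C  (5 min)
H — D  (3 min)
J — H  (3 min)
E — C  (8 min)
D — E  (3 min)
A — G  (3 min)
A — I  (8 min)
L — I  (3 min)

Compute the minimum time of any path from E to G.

7 min

Candidate routes:
E–D–A–G: 3+1+3 = 7
E–D–C–G: 3+2+5 = 10
The minimum is 7 min via E–D–A–G.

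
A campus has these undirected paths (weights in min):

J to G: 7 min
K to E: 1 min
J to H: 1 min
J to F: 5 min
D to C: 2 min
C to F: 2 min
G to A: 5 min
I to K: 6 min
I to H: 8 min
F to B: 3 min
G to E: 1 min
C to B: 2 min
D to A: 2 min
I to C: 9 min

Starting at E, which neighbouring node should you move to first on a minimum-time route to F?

Enumerating some paths:
E - G - J - F: 1+7+5 = 13
E - G - A - D - C - F: 1+5+2+2+2 = 12
The minimum is 12 min via E - G - A - D - C - F.
So from E the first move is to G.

G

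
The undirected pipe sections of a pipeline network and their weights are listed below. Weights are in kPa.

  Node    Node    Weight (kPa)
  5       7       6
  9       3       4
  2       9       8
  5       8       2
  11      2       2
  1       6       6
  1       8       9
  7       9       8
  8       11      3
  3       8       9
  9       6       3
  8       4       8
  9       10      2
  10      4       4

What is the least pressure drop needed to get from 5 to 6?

17 kPa

Settle nodes by increasing distance from 5:
5: 0
8: 2  (via 5)
11: 5  (via 8)
7: 6  (via 5)
2: 7  (via 11)
4: 10  (via 8)
1: 11  (via 8)
3: 11  (via 8)
9: 14  (via 7)
10: 14  (via 4)
6: 17  (via 1)
Shortest route: 5–8–1–6 = 17 kPa.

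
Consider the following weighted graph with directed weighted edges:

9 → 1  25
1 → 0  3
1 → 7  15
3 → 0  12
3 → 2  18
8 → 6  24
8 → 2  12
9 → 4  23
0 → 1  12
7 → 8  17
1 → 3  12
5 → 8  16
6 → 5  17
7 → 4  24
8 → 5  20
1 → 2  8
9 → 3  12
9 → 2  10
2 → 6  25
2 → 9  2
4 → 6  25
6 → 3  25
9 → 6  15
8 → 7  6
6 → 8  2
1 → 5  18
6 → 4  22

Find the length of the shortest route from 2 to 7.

25

Candidate routes:
2–6–8–7: 25+2+6 = 33
2–9–6–8–7: 2+15+2+6 = 25
The minimum is 25 via 2–9–6–8–7.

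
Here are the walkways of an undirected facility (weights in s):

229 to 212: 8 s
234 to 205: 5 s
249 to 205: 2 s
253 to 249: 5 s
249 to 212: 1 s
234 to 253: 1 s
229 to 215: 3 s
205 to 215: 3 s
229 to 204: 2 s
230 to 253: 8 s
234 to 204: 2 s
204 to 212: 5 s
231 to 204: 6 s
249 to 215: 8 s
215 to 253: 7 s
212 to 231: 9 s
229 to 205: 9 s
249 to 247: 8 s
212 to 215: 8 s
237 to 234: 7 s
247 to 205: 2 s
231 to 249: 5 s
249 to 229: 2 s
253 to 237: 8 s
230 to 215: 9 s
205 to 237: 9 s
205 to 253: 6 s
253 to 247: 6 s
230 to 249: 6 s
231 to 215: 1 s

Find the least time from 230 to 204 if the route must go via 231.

16 s

Best 230 to 231: 230–215–231 costing 10
Best 231 to 204: 231–204 costing 6
Total via 231: 10 + 6 = 16 s.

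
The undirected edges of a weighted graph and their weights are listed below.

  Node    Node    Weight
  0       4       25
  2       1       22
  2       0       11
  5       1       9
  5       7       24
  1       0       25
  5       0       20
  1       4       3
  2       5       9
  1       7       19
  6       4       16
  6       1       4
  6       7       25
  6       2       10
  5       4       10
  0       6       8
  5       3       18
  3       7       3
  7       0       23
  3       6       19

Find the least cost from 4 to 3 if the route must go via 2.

44

Shortest 4→2: 4–1–6–2 = 17
Best 2 to 3: 2–5–3 costing 27
Total via 2: 17 + 27 = 44.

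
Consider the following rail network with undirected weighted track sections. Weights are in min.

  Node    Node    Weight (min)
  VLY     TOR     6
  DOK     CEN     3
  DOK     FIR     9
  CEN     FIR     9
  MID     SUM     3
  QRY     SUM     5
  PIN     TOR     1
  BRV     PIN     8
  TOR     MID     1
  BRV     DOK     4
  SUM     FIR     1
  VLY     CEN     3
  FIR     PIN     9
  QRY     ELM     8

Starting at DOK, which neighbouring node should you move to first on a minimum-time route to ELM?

FIR

Compare a few routes:
DOK → CEN → FIR → SUM → QRY → ELM: 3+9+1+5+8 = 26
DOK → FIR → SUM → QRY → ELM: 9+1+5+8 = 23
The minimum is 23 min via DOK → FIR → SUM → QRY → ELM.
So from DOK the first move is to FIR.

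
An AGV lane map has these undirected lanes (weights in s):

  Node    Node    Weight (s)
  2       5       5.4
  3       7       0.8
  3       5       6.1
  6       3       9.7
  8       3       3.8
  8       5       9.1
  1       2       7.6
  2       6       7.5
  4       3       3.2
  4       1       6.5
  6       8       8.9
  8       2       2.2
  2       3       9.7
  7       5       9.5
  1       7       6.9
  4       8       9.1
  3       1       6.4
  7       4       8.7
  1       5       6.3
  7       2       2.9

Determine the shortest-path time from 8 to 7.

4.6 s

Enumerating some paths:
8 - 3 - 7: 3.8+0.8 = 4.6
8 - 2 - 7: 2.2+2.9 = 5.1
Cheapest is 8 - 3 - 7 at 4.6 s.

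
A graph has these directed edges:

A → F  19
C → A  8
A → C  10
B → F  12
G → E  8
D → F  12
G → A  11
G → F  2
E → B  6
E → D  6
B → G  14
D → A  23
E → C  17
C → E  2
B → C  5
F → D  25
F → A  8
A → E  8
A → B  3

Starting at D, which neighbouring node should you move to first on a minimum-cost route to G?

F

Compare a few routes:
D - F - A - B - G: 12+8+3+14 = 37
D - A - B - G: 23+3+14 = 40
Cheapest is D - F - A - B - G at 37.
So from D the first move is to F.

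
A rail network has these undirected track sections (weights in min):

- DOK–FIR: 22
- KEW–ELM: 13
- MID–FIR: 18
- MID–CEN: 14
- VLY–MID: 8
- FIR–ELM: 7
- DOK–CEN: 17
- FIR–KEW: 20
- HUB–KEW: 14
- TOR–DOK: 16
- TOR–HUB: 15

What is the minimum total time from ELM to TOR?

Shortest distances from ELM:
ELM: 0
FIR: 7  (via ELM)
KEW: 13  (via ELM)
MID: 25  (via FIR)
HUB: 27  (via KEW)
DOK: 29  (via FIR)
VLY: 33  (via MID)
CEN: 39  (via MID)
TOR: 42  (via HUB)
Shortest route: ELM → KEW → HUB → TOR = 42 min.

42 min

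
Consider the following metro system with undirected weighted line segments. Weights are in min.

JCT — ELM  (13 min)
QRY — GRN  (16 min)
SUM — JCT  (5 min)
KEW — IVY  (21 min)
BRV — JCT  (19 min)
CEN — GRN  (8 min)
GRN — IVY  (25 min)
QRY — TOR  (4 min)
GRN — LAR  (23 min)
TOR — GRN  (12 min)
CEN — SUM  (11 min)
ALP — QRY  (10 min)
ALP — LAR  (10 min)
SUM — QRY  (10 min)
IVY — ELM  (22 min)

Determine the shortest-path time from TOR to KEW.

58 min

Enumerating some paths:
TOR → QRY → SUM → JCT → ELM → IVY → KEW: 4+10+5+13+22+21 = 75
TOR → QRY → GRN → IVY → KEW: 4+16+25+21 = 66
TOR → GRN → IVY → KEW: 12+25+21 = 58
Cheapest is TOR → GRN → IVY → KEW at 58 min.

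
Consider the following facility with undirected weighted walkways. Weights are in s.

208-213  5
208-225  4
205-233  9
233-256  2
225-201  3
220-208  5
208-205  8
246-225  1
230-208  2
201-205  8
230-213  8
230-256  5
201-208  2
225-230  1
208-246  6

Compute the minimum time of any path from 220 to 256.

12 s

Running Dijkstra from 220:
220: 0
208: 5  (via 220)
201: 7  (via 208)
230: 7  (via 208)
225: 8  (via 230)
246: 9  (via 225)
213: 10  (via 208)
256: 12  (via 230)
Shortest route: 220–208–230–256 = 12 s.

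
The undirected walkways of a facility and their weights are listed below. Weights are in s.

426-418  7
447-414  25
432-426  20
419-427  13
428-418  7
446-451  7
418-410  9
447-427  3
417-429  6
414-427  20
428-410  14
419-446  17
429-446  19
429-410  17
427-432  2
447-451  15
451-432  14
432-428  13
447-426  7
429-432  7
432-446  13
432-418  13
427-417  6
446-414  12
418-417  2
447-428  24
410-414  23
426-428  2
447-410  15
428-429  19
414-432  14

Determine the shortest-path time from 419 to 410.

30 s

Enumerating some paths:
419–427–432–418–410: 13+2+13+9 = 37
419–427–417–418–410: 13+6+2+9 = 30
419–427–447–410: 13+3+15 = 31
419–427–447–426–418–410: 13+3+7+7+9 = 39
The minimum is 30 s via 419–427–417–418–410.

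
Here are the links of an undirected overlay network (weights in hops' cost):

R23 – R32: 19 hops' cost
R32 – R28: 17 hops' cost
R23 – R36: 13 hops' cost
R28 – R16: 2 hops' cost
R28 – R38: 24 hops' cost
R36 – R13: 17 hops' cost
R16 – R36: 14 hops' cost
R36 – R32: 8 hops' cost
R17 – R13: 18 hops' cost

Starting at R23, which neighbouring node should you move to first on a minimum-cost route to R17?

Compare a few routes:
R23 → R36 → R13 → R17: 13+17+18 = 48
R23 → R32 → R36 → R13 → R17: 19+8+17+18 = 62
The minimum is 48 hops' cost via R23 → R36 → R13 → R17.
So from R23 the first move is to R36.

R36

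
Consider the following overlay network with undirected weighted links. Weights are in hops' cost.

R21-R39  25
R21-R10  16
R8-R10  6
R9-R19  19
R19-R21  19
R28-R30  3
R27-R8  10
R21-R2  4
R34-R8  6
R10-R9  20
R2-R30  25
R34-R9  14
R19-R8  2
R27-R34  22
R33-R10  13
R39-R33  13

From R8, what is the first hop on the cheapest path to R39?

Enumerating some paths:
R8–R19–R21–R10–R33–R39: 2+19+16+13+13 = 63
R8–R19–R21–R39: 2+19+25 = 46
R8–R10–R21–R39: 6+16+25 = 47
R8–R10–R33–R39: 6+13+13 = 32
The minimum is 32 hops' cost via R8–R10–R33–R39.
So from R8 the first move is to R10.

R10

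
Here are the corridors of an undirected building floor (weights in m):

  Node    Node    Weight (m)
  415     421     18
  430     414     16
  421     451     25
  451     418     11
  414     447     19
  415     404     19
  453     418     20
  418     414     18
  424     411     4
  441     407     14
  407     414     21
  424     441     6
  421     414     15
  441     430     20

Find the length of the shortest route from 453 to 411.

83 m

Candidate routes:
453 → 418 → 451 → 421 → 414 → 407 → 441 → 424 → 411: 20+11+25+15+21+14+6+4 = 116
453 → 418 → 414 → 407 → 441 → 424 → 411: 20+18+21+14+6+4 = 83
453 → 418 → 414 → 430 → 441 → 424 → 411: 20+18+16+20+6+4 = 84
Cheapest is 453 → 418 → 414 → 407 → 441 → 424 → 411 at 83 m.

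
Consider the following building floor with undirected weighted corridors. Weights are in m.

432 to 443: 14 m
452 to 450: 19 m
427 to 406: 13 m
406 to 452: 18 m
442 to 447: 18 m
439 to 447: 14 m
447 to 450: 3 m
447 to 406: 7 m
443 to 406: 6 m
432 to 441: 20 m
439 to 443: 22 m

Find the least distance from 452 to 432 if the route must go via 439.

72 m

Shortest 452→439: 452–450–447–439 = 36
Shortest 439→432: 439–443–432 = 36
Total via 439: 36 + 36 = 72 m.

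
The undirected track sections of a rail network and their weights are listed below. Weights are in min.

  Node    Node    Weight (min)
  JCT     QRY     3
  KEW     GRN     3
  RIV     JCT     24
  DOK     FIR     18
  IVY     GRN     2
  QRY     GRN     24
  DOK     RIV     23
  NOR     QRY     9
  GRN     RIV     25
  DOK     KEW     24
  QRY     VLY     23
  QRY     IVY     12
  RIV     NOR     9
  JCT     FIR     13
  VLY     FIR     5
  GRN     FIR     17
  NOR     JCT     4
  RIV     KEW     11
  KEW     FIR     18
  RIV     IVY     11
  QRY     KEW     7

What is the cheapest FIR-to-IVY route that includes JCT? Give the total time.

28 min

Shortest FIR→JCT: FIR → JCT = 13
Best JCT to IVY: JCT → QRY → IVY costing 15
Total via JCT: 13 + 15 = 28 min.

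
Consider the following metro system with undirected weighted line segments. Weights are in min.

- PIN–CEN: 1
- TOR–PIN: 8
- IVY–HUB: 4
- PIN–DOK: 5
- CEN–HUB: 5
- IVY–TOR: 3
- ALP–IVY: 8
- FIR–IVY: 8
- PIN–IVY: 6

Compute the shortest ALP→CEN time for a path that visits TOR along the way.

Best ALP to TOR: ALP → IVY → TOR costing 11
Shortest TOR→CEN: TOR → PIN → CEN = 9
Total via TOR: 11 + 9 = 20 min.

20 min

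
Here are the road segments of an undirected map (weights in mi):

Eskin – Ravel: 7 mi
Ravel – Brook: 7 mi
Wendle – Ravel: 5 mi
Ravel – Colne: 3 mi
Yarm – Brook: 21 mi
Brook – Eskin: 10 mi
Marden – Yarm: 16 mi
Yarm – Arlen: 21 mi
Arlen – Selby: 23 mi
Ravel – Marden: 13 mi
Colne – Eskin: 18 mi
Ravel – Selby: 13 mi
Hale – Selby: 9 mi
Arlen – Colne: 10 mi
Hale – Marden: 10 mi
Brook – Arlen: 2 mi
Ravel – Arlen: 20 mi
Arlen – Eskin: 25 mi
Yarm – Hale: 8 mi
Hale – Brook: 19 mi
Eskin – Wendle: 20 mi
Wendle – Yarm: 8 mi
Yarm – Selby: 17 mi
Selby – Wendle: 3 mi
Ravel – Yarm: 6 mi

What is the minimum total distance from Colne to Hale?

Shortest distances from Colne:
Colne: 0
Ravel: 3  (via Colne)
Wendle: 8  (via Ravel)
Yarm: 9  (via Ravel)
Eskin: 10  (via Ravel)
Brook: 10  (via Ravel)
Arlen: 10  (via Colne)
Selby: 11  (via Wendle)
Marden: 16  (via Ravel)
Hale: 17  (via Yarm)
Shortest route: Colne–Ravel–Yarm–Hale = 17 mi.

17 mi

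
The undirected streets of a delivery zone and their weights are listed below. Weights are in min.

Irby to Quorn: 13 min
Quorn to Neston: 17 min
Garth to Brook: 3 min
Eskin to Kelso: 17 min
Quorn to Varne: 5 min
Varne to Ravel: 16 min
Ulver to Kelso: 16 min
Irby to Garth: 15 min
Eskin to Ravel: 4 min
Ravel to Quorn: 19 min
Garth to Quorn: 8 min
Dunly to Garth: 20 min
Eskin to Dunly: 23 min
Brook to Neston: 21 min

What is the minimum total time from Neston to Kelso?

Enumerating some paths:
Neston–Brook–Garth–Quorn–Ravel–Eskin–Kelso: 21+3+8+19+4+17 = 72
Neston–Quorn–Varne–Ravel–Eskin–Kelso: 17+5+16+4+17 = 59
Neston–Quorn–Ravel–Eskin–Kelso: 17+19+4+17 = 57
Cheapest is Neston–Quorn–Ravel–Eskin–Kelso at 57 min.

57 min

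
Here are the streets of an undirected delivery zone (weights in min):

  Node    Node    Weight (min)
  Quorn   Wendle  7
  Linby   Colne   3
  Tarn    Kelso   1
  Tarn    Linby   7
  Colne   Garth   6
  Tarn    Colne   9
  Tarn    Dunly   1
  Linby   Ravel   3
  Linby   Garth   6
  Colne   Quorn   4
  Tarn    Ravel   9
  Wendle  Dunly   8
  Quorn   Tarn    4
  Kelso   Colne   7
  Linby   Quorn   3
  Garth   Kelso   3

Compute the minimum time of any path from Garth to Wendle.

13 min

Compare a few routes:
Garth - Kelso - Tarn - Dunly - Wendle: 3+1+1+8 = 13
Garth - Linby - Quorn - Wendle: 6+3+7 = 16
Garth - Kelso - Tarn - Quorn - Wendle: 3+1+4+7 = 15
Cheapest is Garth - Kelso - Tarn - Dunly - Wendle at 13 min.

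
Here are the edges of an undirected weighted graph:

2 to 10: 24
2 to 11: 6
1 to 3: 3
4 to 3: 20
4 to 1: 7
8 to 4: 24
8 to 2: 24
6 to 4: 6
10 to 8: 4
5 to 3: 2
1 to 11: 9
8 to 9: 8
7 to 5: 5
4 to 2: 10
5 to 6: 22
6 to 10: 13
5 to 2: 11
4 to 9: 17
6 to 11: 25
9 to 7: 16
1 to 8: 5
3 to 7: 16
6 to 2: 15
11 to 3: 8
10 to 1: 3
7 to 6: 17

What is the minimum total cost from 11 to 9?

22

Compare a few routes:
11 - 3 - 1 - 8 - 9: 8+3+5+8 = 24
11 - 1 - 10 - 8 - 9: 9+3+4+8 = 24
11 - 1 - 8 - 9: 9+5+8 = 22
11 - 3 - 1 - 10 - 8 - 9: 8+3+3+4+8 = 26
The minimum is 22 via 11 - 1 - 8 - 9.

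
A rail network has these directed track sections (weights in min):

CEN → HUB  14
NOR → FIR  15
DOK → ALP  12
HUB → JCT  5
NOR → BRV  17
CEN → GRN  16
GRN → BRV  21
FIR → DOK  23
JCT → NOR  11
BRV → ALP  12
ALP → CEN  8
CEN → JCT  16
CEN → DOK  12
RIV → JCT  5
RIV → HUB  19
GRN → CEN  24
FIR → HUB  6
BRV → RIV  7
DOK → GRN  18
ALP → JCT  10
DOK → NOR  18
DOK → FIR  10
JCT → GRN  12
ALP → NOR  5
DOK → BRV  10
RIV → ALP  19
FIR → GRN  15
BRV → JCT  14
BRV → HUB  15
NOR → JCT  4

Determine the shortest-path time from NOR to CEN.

Compare a few routes:
NOR - BRV - ALP - CEN: 17+12+8 = 37
NOR - JCT - GRN - CEN: 4+12+24 = 40
NOR - BRV - RIV - ALP - CEN: 17+7+19+8 = 51
Cheapest is NOR - BRV - ALP - CEN at 37 min.

37 min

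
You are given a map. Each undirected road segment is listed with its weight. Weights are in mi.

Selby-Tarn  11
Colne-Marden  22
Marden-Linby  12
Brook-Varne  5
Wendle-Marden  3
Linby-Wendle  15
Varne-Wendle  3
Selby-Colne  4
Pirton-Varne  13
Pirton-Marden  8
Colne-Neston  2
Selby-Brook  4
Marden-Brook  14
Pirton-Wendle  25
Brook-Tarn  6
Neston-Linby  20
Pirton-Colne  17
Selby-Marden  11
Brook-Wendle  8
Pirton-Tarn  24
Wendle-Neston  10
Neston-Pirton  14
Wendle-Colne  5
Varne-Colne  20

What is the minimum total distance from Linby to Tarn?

Settle nodes by increasing distance from Linby:
Linby: 0
Marden: 12  (via Linby)
Wendle: 15  (via Linby)
Varne: 18  (via Wendle)
Colne: 20  (via Wendle)
Pirton: 20  (via Marden)
Neston: 20  (via Linby)
Selby: 23  (via Marden)
Brook: 23  (via Wendle)
Tarn: 29  (via Brook)
Shortest route: Linby–Wendle–Brook–Tarn = 29 mi.

29 mi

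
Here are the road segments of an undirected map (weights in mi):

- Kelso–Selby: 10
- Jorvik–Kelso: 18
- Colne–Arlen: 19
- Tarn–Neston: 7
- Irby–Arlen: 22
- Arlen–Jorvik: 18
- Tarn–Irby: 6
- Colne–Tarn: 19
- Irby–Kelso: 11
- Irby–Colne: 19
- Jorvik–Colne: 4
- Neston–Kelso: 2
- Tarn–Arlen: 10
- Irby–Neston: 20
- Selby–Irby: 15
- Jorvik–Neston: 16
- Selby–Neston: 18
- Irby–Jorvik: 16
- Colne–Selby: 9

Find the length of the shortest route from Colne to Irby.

19 mi

Enumerating some paths:
Colne → Jorvik → Irby: 4+16 = 20
Colne → Irby: 19 = 19
Colne → Selby → Irby: 9+15 = 24
The minimum is 19 mi via Colne → Irby.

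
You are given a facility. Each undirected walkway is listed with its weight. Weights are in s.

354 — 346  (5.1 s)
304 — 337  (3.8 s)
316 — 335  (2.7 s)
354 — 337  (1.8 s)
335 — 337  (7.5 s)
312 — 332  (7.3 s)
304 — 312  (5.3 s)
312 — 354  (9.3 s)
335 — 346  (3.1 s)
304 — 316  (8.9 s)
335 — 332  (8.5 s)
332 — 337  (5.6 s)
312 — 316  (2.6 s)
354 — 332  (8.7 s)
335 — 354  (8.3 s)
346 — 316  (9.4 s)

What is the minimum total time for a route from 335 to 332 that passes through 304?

20 s

Best 335 to 304: 335–316–312–304 costing 10.6
Best 304 to 332: 304–337–332 costing 9.4
Total via 304: 10.6 + 9.4 = 20 s.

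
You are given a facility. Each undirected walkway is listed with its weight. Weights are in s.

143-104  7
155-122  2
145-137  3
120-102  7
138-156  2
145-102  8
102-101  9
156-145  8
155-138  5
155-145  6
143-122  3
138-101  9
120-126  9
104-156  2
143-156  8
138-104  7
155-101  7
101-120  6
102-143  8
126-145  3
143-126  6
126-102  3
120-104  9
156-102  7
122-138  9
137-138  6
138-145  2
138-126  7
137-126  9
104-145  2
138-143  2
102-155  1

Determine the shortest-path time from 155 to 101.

Candidate routes:
155 → 102 → 120 → 101: 1+7+6 = 14
155 → 102 → 101: 1+9 = 10
155 → 138 → 101: 5+9 = 14
155 → 101: 7 = 7
The minimum is 7 s via 155 → 101.

7 s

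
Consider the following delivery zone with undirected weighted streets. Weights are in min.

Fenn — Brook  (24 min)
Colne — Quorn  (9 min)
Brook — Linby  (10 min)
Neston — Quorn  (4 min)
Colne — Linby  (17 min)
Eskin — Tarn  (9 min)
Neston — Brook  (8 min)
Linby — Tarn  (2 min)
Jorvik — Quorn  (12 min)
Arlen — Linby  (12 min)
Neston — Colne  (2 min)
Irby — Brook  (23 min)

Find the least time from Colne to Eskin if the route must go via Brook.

31 min

Best Colne to Brook: Colne–Neston–Brook costing 10
Shortest Brook→Eskin: Brook–Linby–Tarn–Eskin = 21
Total via Brook: 10 + 21 = 31 min.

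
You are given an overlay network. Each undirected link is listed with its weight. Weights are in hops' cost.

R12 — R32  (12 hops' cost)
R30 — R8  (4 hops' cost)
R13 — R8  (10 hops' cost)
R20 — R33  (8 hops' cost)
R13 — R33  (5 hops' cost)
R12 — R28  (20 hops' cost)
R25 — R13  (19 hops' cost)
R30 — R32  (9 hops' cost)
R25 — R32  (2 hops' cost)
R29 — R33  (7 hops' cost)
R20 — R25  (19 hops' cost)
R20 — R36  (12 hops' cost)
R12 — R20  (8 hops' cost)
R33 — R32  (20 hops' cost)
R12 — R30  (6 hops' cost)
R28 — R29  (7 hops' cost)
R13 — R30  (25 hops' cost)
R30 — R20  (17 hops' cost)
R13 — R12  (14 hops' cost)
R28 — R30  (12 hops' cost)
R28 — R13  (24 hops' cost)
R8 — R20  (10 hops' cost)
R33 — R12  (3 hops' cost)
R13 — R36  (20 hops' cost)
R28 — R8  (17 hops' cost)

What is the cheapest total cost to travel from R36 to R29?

Running Dijkstra from R36:
R36: 0
R20: 12  (via R36)
R33: 20  (via R20)
R13: 20  (via R36)
R12: 20  (via R20)
R8: 22  (via R20)
R30: 26  (via R12)
R29: 27  (via R33)
Shortest route: R36–R20–R33–R29 = 27 hops' cost.

27 hops' cost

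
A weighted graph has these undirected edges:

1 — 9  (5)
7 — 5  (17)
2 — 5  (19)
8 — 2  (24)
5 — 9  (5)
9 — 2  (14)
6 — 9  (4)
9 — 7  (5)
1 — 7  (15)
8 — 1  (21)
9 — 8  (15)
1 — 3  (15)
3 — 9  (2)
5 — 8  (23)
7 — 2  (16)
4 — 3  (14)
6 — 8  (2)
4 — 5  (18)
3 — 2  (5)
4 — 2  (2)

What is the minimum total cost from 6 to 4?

13

Settle nodes by increasing distance from 6:
6: 0
8: 2  (via 6)
9: 4  (via 6)
3: 6  (via 9)
1: 9  (via 9)
5: 9  (via 9)
7: 9  (via 9)
2: 11  (via 3)
4: 13  (via 2)
Shortest route: 6–9–3–2–4 = 13.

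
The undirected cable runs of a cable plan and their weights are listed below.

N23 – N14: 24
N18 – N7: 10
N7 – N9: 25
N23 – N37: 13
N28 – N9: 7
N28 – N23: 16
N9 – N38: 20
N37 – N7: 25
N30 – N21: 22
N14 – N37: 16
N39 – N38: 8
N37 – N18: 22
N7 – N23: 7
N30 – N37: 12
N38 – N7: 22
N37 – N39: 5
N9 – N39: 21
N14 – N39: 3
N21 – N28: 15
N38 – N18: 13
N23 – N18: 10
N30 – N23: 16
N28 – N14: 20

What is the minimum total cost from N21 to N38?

Compare a few routes:
N21–N28–N9–N38: 15+7+20 = 42
N21–N28–N14–N39–N38: 15+20+3+8 = 46
Cheapest is N21–N28–N9–N38 at 42.

42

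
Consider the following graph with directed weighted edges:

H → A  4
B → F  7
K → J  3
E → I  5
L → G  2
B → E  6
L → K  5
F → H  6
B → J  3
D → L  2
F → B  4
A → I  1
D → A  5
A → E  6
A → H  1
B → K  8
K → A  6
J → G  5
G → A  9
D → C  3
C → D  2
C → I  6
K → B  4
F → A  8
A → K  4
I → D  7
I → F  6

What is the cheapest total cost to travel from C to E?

13

Running Dijkstra from C:
C: 0
D: 2  (via C)
L: 4  (via D)
G: 6  (via L)
I: 6  (via C)
A: 7  (via D)
H: 8  (via A)
K: 9  (via L)
F: 12  (via I)
J: 12  (via K)
B: 13  (via K)
E: 13  (via A)
Shortest route: C → D → A → E = 13.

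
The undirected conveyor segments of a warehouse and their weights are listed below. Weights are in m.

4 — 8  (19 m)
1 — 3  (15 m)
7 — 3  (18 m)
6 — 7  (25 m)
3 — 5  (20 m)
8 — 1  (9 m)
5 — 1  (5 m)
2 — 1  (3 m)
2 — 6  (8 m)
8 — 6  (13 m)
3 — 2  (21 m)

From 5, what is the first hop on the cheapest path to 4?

Compare a few routes:
5 → 1 → 2 → 6 → 8 → 4: 5+3+8+13+19 = 48
5 → 3 → 1 → 8 → 4: 20+15+9+19 = 63
5 → 1 → 8 → 4: 5+9+19 = 33
Cheapest is 5 → 1 → 8 → 4 at 33 m.
So from 5 the first move is to 1.

1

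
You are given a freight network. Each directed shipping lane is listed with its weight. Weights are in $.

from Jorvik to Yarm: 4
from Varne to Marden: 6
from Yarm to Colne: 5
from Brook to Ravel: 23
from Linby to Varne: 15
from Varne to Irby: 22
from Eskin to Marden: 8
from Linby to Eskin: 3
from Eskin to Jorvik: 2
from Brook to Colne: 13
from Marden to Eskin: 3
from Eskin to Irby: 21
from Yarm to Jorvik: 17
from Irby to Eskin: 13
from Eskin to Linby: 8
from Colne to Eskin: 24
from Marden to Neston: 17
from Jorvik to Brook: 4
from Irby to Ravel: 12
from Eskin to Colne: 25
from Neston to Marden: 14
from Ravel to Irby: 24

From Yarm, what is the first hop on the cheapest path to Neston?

Colne

Compare a few routes:
Yarm - Colne - Eskin - Marden - Neston: 5+24+8+17 = 54
Yarm - Colne - Eskin - Linby - Varne - Marden - Neston: 5+24+8+15+6+17 = 75
Cheapest is Yarm - Colne - Eskin - Marden - Neston at $54.
So from Yarm the first move is to Colne.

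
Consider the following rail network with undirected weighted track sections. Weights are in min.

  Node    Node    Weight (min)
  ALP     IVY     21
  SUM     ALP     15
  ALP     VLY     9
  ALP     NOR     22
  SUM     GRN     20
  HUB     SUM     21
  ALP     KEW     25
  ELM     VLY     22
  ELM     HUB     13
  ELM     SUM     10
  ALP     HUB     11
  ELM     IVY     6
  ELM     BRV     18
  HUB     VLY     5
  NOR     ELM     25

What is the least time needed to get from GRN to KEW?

60 min

Settle nodes by increasing distance from GRN:
GRN: 0
SUM: 20  (via GRN)
ELM: 30  (via SUM)
ALP: 35  (via SUM)
IVY: 36  (via ELM)
HUB: 41  (via SUM)
VLY: 44  (via ALP)
BRV: 48  (via ELM)
NOR: 55  (via ELM)
KEW: 60  (via ALP)
Shortest route: GRN → SUM → ALP → KEW = 60 min.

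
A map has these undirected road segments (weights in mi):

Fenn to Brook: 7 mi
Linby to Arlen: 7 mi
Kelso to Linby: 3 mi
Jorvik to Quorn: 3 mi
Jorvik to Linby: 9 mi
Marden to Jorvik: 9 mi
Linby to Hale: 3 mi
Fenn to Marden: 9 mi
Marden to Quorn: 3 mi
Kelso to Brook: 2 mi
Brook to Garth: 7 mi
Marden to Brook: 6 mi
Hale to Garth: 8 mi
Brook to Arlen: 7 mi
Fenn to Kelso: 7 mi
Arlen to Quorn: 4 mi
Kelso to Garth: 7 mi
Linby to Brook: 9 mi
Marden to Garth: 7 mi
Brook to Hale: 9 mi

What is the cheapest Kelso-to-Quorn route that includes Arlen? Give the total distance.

13 mi

Best Kelso to Arlen: Kelso → Brook → Arlen costing 9
Best Arlen to Quorn: Arlen → Quorn costing 4
Total via Arlen: 9 + 4 = 13 mi.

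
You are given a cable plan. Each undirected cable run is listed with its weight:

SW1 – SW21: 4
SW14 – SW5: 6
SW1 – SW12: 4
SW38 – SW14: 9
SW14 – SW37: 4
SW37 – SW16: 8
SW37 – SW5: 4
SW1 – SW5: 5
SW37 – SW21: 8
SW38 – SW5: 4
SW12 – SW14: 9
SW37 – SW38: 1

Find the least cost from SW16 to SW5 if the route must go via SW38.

13

Shortest SW16→SW38: SW16 → SW37 → SW38 = 9
Best SW38 to SW5: SW38 → SW5 costing 4
Total via SW38: 9 + 4 = 13.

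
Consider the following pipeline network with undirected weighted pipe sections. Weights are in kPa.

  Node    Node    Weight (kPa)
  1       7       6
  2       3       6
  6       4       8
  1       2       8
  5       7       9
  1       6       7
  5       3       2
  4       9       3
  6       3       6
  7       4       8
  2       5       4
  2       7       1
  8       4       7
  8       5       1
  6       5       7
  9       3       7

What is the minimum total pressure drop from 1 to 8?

12 kPa

Settle nodes by increasing distance from 1:
1: 0
7: 6  (via 1)
2: 7  (via 7)
6: 7  (via 1)
5: 11  (via 2)
8: 12  (via 5)
Shortest route: 1–7–2–5–8 = 12 kPa.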